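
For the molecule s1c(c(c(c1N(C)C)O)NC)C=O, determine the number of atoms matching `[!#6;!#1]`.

5

Check the 13 heavy atoms by environment: 1× s (aromatic) → match; 4× c (aromatic) → no; 2× O → match; 2× N → match; 4× C → no.
Summing the matching environments: 1 + 2 + 2 = 5 matching atoms.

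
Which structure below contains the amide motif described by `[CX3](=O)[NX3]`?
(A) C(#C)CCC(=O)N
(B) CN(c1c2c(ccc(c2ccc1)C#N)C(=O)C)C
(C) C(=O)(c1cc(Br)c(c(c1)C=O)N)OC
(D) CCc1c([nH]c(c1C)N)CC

[CX3](=O)[NX3] describes a carbonyl carbon bonded to a trivalent nitrogen (an amide).
(A) contains a primary amide (-C(=O)NH2), which satisfies every atom and bond constraint.
(B) has a nitrile (-C#N) but the nitrile N is NX1 (triple-bonded), not NX3.
(C) has a methyl-ester group (-C(=O)OCH3) but the carbonyl is bonded to O, not to an NX3 nitrogen.
(D) has a primary amino group (-NH2) but the -NH2 is not attached to a carbonyl carbon.
So the answer is (A).

A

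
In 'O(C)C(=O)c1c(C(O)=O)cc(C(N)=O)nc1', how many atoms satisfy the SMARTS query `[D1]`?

Check the 16 heavy atoms by environment: 1× n (aromatic, D2) → no; 2× c (aromatic, D2) → no; 3× c (aromatic, D3) → no; 3× C (D3) → no; 4× O (D1) → match; 1× O (D2) → no; 1× C (D1) → match; 1× N (D1) → match.
Summing the matching environments: 4 + 1 + 1 = 6 matching atoms.

6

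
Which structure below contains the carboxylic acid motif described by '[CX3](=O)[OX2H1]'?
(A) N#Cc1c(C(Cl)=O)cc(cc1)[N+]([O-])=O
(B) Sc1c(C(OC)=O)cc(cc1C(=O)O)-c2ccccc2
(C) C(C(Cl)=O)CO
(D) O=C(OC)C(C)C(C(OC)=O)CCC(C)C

[CX3](=O)[OX2H1] describes an sp2 carbon double-bonded to O and single-bonded to an -OH oxygen (a carboxylic acid).
(A) has an acyl chloride (-C(=O)Cl) but the carbonyl is bonded to Cl, not to an -OH oxygen.
(B) contains a carboxylic acid group (-C(=O)OH), which satisfies every atom and bond constraint.
(C) has an acyl chloride (-C(=O)Cl) but the carbonyl is bonded to Cl, not to an -OH oxygen.
(D) has a methyl-ester group (-C(=O)OCH3) but the singly-bonded O has no H (OX2H0, not OX2H1).
So the answer is (B).

B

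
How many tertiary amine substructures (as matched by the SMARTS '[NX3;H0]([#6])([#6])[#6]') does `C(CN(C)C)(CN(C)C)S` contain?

2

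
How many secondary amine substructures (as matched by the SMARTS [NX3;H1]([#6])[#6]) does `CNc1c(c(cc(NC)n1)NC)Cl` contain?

3

[NX3;H1]([#6])[#6] is the SMARTS for a secondary amine: a trivalent nitrogen with one H, bonded to two carbons.
The molecule carries 3 separate instances of an N-methylamino group (-NHCH3) meeting every constraint; each maps to a distinct set of atoms, giving 3 matches.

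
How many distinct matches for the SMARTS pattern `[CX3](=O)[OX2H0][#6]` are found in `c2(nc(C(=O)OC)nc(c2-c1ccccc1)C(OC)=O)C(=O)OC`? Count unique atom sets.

[CX3](=O)[OX2H0][#6] is the SMARTS for an ester: a carbonyl carbon bonded to an oxygen that is itself bonded to carbon (no H on that O).
The molecule carries 3 separate instances of a methyl-ester group (-C(=O)OCH3) meeting every constraint; each maps to a distinct set of atoms, giving 3 matches.

3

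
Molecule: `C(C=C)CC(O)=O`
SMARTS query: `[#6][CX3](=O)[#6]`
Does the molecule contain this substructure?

The pattern [#6][CX3](=O)[#6] describes a carbonyl carbon (no H) flanked by two carbons — a ketone.
The closest candidate here is a carboxylic acid group (-C(=O)OH), but one neighbour of the carbonyl carbon is O, not C. No other fragment satisfies the full query, so there is no match.

No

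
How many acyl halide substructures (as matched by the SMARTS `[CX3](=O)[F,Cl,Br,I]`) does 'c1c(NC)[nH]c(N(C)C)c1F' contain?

0

[CX3](=O)[F,Cl,Br,I] is the SMARTS for an acyl halide: a carbonyl carbon bonded to a halogen.
No fragment in the molecule satisfies every constraint, giving 0 matches.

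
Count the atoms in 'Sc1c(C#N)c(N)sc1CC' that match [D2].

3

The query [D2] means: atom with exactly two heavy-atom neighbours.
Check the 11 heavy atoms by environment: 1× s (aromatic, D2) → match; 4× c (aromatic, D3) → no; 2× C (D2) → match; 1× C (D1) → no; 1× S (D1) → no; 2× N (D1) → no.
Summing the matching environments: 1 + 2 = 3 matching atoms.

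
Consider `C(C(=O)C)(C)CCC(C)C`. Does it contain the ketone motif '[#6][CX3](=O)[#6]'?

Yes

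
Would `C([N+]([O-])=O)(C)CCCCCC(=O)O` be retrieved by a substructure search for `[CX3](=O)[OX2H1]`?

The pattern [CX3](=O)[OX2H1] describes an sp2 carbon double-bonded to O and single-bonded to an -OH oxygen — a carboxylic acid.
The molecule carries a carboxylic acid group (-C(=O)OH), whose atoms satisfy every constraint of the query, so the pattern matches.

Yes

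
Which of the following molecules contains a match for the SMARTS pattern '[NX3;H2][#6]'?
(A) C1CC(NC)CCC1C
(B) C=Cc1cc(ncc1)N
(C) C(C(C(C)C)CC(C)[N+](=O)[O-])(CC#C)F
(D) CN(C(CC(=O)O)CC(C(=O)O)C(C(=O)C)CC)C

[NX3;H2][#6] describes a trivalent nitrogen with two H attached to carbon (a primary amine).
(A) has an N-methylamino group (-NHCH3) but the nitrogen bears two carbons and only one H (H1), not H2.
(B) contains a primary amino group (-NH2), which satisfies every atom and bond constraint.
(C) has a nitro group (-[N+](=O)[O-]) but the nitrogen is [N+] with no H, not NX3H2.
(D) has a dimethylamino group (-N(CH3)2) but the nitrogen has H0, not H2.
So the answer is (B).

B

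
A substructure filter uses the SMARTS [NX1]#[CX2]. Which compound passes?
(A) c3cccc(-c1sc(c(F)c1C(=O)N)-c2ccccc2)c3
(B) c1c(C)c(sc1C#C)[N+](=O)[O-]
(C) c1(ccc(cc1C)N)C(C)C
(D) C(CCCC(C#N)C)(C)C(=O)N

D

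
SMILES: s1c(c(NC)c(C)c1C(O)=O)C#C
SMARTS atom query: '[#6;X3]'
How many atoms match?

5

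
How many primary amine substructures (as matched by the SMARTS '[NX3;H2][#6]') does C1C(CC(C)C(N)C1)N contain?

[NX3;H2][#6] is the SMARTS for a primary amine: a trivalent nitrogen with two H attached to carbon.
The molecule carries 2 separate instances of a primary amino group (-NH2) meeting every constraint; each maps to a distinct set of atoms, giving 2 matches.

2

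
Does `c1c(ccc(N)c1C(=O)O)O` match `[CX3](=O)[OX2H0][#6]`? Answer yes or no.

The pattern [CX3](=O)[OX2H0][#6] describes a carbonyl carbon bonded to an oxygen that is itself bonded to carbon (no H on that O) — an ester.
The closest candidate here is a carboxylic acid group (-C(=O)OH), but the singly-bonded O carries H (OX2H1, not H0). No other fragment satisfies the full query, so there is no match.

No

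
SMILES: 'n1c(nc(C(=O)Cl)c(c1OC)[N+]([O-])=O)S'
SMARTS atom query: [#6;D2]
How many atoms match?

0

The query [#6;D2] means: any carbon bonded to exactly two heavy atoms.
Check the 15 heavy atoms by environment: 2× n (aromatic, D2) → no; 4× c (aromatic, D3) → no; 1× O (D2) → no; 1× C (D1) → no; 1× N (charge +1, D3) → no; 1× O (charge -1, D1) → no; 2× O (D1) → no; 1× C (D3) → no; 1× Cl (D1) → no; 1× S (D1) → no.
No environment satisfies the query, so 0 matching atoms.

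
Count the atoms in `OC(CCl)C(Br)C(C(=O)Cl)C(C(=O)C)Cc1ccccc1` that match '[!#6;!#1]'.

6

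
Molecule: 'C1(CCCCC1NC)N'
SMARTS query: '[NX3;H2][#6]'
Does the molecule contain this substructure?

Yes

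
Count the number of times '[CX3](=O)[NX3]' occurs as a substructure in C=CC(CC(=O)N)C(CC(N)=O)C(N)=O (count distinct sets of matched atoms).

3

[CX3](=O)[NX3] is the SMARTS for an amide: a carbonyl carbon bonded to a trivalent nitrogen.
The molecule carries 3 separate instances of a primary amide (-C(=O)NH2) meeting every constraint; each maps to a distinct set of atoms, giving 3 matches.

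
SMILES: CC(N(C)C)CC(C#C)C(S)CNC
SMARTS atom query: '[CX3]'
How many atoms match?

0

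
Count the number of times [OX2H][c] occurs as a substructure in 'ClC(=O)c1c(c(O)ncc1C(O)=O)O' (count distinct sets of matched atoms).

[OX2H][c] is the SMARTS for a phenol: a hydroxyl oxygen attached to an aromatic carbon.
The molecule carries 2 separate instances of a hydroxyl group (-OH) meeting every constraint; each maps to a distinct set of atoms, giving 2 matches.

2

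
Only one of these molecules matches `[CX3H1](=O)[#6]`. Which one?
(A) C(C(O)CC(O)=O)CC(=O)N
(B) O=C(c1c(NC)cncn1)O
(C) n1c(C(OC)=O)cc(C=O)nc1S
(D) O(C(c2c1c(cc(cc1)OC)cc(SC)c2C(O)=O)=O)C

C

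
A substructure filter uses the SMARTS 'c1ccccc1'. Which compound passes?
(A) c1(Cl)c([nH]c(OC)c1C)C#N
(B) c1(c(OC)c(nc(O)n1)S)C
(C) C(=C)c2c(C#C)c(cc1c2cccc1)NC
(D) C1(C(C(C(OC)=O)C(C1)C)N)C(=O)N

c1ccccc1 describes six aromatic carbons in a ring (a benzene ring).
(A) has a methyl group (-CH3) but no six-membered all-carbon aromatic ring is present.
(B) has a methyl group (-CH3) but no six-membered all-carbon aromatic ring is present.
(C) contains the required atom environment, so the pattern matches.
(D) has a methyl group (-CH3) but no six-membered all-carbon aromatic ring is present.
So the answer is (C).

C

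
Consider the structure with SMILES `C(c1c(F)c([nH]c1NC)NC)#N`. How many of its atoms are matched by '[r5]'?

5

Check the 12 heavy atoms by environment: 1× n (aromatic, in 5-ring) → match; 4× c (aromatic, in 5-ring) → match; 3× N (acyclic) → no; 3× C (acyclic) → no; 1× F (acyclic) → no.
Summing the matching environments: 1 + 4 = 5 matching atoms.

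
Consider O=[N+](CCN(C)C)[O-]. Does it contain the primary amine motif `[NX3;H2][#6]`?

The pattern [NX3;H2][#6] describes a trivalent nitrogen with two H attached to carbon — a primary amine.
The closest candidate here is a dimethylamino group (-N(CH3)2), but the nitrogen has H0, not H2. No other fragment satisfies the full query, so there is no match.

No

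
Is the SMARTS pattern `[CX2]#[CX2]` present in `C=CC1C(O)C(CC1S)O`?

The pattern [CX2]#[CX2] describes a carbon-carbon triple bond — an alkyne.
The closest candidate here is a vinyl group (-CH=CH2), but the C=C is a double bond; both carbons are CX3, not CX2. No other fragment satisfies the full query, so there is no match.

No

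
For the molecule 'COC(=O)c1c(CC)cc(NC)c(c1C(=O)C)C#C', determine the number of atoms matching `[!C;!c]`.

Check the 19 heavy atoms by environment: 6× c (aromatic) → no; 9× C → no; 3× O → match; 1× N → match.
Summing the matching environments: 3 + 1 = 4 matching atoms.

4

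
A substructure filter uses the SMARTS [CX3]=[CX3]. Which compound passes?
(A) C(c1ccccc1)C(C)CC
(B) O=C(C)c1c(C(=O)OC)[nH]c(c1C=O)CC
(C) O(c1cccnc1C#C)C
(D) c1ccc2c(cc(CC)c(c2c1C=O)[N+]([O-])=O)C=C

D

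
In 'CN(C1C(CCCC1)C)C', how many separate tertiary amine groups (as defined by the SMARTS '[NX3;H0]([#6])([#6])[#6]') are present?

1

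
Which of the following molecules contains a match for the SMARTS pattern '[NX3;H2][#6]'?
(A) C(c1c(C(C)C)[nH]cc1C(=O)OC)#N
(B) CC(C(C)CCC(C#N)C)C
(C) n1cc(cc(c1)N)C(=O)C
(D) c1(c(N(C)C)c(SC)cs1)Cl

C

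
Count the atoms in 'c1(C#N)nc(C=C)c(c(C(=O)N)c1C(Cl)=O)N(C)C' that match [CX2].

The query [CX2] means: C with X2: aliphatic carbon with exactly 2 total connections.
Check the 19 heavy atoms by environment: 1× n (aromatic, X2) → no; 5× c (aromatic, X3) → no; 2× N (X3) → no; 2× C (X4) → no; 1× C (X2) → match; 1× N (X1) → no; 4× C (X3) → no; 2× O (X1) → no; 1× Cl (X1) → no.
That gives 1 matching atom.

1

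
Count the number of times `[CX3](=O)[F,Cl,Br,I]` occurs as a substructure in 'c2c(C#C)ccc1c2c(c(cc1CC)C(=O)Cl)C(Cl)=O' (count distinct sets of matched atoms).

2

[CX3](=O)[F,Cl,Br,I] is the SMARTS for an acyl halide: a carbonyl carbon bonded to a halogen.
The molecule carries 2 separate instances of an acyl chloride (-C(=O)Cl) meeting every constraint; each maps to a distinct set of atoms, giving 2 matches.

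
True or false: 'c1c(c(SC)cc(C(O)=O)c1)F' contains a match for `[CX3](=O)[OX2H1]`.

The pattern [CX3](=O)[OX2H1] describes an sp2 carbon double-bonded to O and single-bonded to an -OH oxygen — a carboxylic acid.
The molecule carries a carboxylic acid group (-C(=O)OH), whose atoms satisfy every constraint of the query, so the pattern matches.

True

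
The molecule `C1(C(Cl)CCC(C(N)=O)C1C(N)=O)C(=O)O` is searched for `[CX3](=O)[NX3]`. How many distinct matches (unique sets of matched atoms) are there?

[CX3](=O)[NX3] is the SMARTS for an amide: a carbonyl carbon bonded to a trivalent nitrogen.
The molecule carries 2 separate instances of a primary amide (-C(=O)NH2) meeting every constraint; each maps to a distinct set of atoms, giving 2 matches.

2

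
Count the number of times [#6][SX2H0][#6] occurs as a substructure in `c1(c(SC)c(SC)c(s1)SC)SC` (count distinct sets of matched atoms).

4

[#6][SX2H0][#6] is the SMARTS for a thioether: an aliphatic sulfur bridging two carbons with no H on the sulfur.
The molecule carries 4 separate instances of a methylthio ether (-SCH3) meeting every constraint; each maps to a distinct set of atoms, giving 4 matches.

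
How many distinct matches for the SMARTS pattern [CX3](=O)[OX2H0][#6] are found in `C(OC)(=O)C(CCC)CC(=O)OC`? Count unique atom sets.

2

[CX3](=O)[OX2H0][#6] is the SMARTS for an ester: a carbonyl carbon bonded to an oxygen that is itself bonded to carbon (no H on that O).
The molecule carries 2 separate instances of a methyl-ester group (-C(=O)OCH3) meeting every constraint; each maps to a distinct set of atoms, giving 2 matches.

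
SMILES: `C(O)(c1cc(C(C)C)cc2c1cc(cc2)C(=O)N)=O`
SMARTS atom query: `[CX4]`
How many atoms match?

Check the 19 heavy atoms by environment: 10× c (aromatic, X3) → no; 2× C (X3) → no; 2× O (X1) → no; 1× N (X3) → no; 3× C (X4) → match; 1× O (X2) → no.
That gives 3 matching atoms.

3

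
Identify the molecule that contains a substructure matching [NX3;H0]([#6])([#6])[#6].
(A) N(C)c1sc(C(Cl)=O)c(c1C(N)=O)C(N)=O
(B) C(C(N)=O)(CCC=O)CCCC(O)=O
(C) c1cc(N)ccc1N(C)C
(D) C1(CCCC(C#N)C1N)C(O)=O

[NX3;H0]([#6])([#6])[#6] describes a trivalent nitrogen with no H, bonded to three carbons (a tertiary amine).
(A) has an N-methylamino group (-NHCH3) but the nitrogen still has one H (H1), not H0.
(B) has a primary amide (-C(=O)NH2) but the amide nitrogen has H2 and only one carbon neighbour.
(C) contains a dimethylamino group (-N(CH3)2), which satisfies every atom and bond constraint.
(D) has a primary amino group (-NH2) but the nitrogen has H2, not H0 with three carbons.
So the answer is (C).

C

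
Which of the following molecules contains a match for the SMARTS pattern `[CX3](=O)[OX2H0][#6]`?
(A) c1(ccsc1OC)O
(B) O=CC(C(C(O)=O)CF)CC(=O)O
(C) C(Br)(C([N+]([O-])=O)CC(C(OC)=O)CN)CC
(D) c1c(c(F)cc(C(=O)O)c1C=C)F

[CX3](=O)[OX2H0][#6] describes a carbonyl carbon bonded to an oxygen that is itself bonded to carbon (no H on that O) (an ester).
(A) has a methoxy ether (-OCH3) but the ether oxygen is not adjacent to a C=O carbon.
(B) has a carboxylic acid group (-C(=O)OH) but the singly-bonded O carries H (OX2H1, not H0).
(C) contains a methyl-ester group (-C(=O)OCH3), which satisfies every atom and bond constraint.
(D) has a carboxylic acid group (-C(=O)OH) but the singly-bonded O carries H (OX2H1, not H0).
So the answer is (C).

C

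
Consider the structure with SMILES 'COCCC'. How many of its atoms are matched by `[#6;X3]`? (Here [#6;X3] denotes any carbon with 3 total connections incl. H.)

0

Check the 5 heavy atoms by environment: 4× C (X4) → no; 1× O (X2) → no.
No environment satisfies the query, so 0 matching atoms.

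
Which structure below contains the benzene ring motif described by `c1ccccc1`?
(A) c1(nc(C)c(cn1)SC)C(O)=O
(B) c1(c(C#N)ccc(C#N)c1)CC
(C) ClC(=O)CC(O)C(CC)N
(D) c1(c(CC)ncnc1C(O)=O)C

B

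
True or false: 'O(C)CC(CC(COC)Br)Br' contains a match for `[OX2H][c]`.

False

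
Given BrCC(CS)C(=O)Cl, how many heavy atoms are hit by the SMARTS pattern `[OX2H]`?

The query [OX2H] means: aliphatic oxygen with two connections, one of which is H — an -OH oxygen.
Check the 8 heavy atoms by environment: 2× C (H2, X4) → no; 1× C (H1, X4) → no; 1× S (H1, X2) → no; 1× Br (H0, X1) → no; 1× C (H0, X3) → no; 1× O (H0, X1) → no; 1× Cl (H0, X1) → no.
No environment satisfies the query, so 0 matching atoms.

0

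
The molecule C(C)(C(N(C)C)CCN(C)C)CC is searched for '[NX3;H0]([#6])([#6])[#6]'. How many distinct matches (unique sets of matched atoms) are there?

2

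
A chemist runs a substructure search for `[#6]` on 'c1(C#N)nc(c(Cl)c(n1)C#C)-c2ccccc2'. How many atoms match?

13

The query [#6] means: #6 matches any atom with atomic number 6 (carbon, aromatic or aliphatic).
Check the 17 heavy atoms by environment: 2× n (aromatic) → no; 10× c (aromatic) → match; 1× Cl → no; 3× C → match; 1× N → no.
Summing the matching environments: 10 + 3 = 13 matching atoms.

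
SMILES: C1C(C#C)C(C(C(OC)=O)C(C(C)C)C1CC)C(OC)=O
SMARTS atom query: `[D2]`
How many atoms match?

Check the 21 heavy atoms by environment: 8× C (D3) → no; 3× C (D2) → match; 2× O (D1) → no; 2× O (D2) → match; 6× C (D1) → no.
Summing the matching environments: 3 + 2 = 5 matching atoms.

5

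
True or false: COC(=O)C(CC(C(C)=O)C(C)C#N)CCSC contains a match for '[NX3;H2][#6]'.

False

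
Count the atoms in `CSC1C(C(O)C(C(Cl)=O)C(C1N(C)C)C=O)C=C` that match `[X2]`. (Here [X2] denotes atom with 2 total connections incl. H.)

2

Check the 19 heavy atoms by environment: 9× C (X4) → no; 1× N (X3) → no; 4× C (X3) → no; 2× O (X1) → no; 1× O (X2) → match; 1× S (X2) → match; 1× Cl (X1) → no.
Summing the matching environments: 1 + 1 = 2 matching atoms.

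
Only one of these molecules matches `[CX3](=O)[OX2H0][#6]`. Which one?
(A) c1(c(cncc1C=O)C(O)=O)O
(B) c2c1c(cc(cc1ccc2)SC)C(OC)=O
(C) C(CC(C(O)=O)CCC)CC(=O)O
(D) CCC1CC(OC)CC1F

B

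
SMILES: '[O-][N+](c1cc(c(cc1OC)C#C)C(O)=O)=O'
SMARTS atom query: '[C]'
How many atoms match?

4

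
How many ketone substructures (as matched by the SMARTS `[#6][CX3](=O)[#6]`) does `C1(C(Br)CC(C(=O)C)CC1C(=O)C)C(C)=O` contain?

[#6][CX3](=O)[#6] is the SMARTS for a ketone: a carbonyl carbon (no H) flanked by two carbons.
The molecule carries 3 separate instances of an acetyl/ketone group (-C(=O)CH3) meeting every constraint; each maps to a distinct set of atoms, giving 3 matches.

3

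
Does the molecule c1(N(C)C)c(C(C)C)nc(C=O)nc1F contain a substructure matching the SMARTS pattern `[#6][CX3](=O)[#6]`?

The pattern [#6][CX3](=O)[#6] describes a carbonyl carbon (no H) flanked by two carbons — a ketone.
The closest candidate here is an aldehyde (-CHO), but the carbonyl carbon has H1, so it is not flanked by two carbons. No other fragment satisfies the full query, so there is no match.

No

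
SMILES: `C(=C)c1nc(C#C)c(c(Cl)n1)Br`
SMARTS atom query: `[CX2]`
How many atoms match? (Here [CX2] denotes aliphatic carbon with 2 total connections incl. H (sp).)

2

The query [CX2] means: C with X2: aliphatic carbon with exactly 2 total connections.
Check the 12 heavy atoms by environment: 2× n (aromatic, X2) → no; 4× c (aromatic, X3) → no; 2× C (X3) → no; 1× Cl (X1) → no; 2× C (X2) → match; 1× Br (X1) → no.
That gives 2 matching atoms.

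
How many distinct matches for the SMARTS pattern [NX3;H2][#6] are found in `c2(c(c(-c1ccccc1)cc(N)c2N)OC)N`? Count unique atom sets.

[NX3;H2][#6] is the SMARTS for a primary amine: a trivalent nitrogen with two H attached to carbon.
The molecule carries 3 separate instances of a primary amino group (-NH2) meeting every constraint; each maps to a distinct set of atoms, giving 3 matches.

3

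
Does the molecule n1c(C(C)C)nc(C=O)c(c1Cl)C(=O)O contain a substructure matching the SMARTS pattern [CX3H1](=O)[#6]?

The pattern [CX3H1](=O)[#6] describes an sp2 carbon with one H, double-bonded to O and single-bonded to carbon — an aldehyde.
The molecule carries an aldehyde (-CHO), whose atoms satisfy every constraint of the query, so the pattern matches.

Yes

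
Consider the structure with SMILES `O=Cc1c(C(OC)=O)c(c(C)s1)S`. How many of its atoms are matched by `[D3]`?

5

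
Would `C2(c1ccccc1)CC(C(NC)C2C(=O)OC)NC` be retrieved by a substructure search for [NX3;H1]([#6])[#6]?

Yes

The pattern [NX3;H1]([#6])[#6] describes a trivalent nitrogen with one H, bonded to two carbons — a secondary amine.
The molecule carries an N-methylamino group (-NHCH3), whose atoms satisfy every constraint of the query, so the pattern matches.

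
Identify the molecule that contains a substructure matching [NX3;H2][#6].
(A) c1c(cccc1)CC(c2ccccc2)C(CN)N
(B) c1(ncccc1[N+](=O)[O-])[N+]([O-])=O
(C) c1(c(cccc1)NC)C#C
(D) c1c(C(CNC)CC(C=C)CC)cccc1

[NX3;H2][#6] describes a trivalent nitrogen with two H attached to carbon (a primary amine).
(A) contains a primary amino group (-NH2), which satisfies every atom and bond constraint.
(B) has a nitro group (-[N+](=O)[O-]) but the nitrogen is [N+] with no H, not NX3H2.
(C) has an N-methylamino group (-NHCH3) but the nitrogen bears two carbons and only one H (H1), not H2.
(D) has an N-methylamino group (-NHCH3) but the nitrogen bears two carbons and only one H (H1), not H2.
So the answer is (A).

A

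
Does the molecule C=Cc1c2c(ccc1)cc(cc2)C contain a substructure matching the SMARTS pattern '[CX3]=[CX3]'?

The pattern [CX3]=[CX3] describes a non-aromatic C=C double bond between two sp2 carbons — an alkene.
The molecule carries a vinyl group (-CH=CH2), whose atoms satisfy every constraint of the query, so the pattern matches.

Yes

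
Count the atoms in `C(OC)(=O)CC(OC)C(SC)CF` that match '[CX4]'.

7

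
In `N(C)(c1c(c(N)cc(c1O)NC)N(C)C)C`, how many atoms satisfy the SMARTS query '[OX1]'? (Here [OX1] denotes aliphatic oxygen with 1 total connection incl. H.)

0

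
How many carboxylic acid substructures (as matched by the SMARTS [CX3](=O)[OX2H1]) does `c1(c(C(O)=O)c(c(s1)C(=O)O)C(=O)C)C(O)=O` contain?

[CX3](=O)[OX2H1] is the SMARTS for a carboxylic acid: an sp2 carbon double-bonded to O and single-bonded to an -OH oxygen.
The molecule carries 3 separate instances of a carboxylic acid group (-C(=O)OH) meeting every constraint; each maps to a distinct set of atoms, giving 3 matches.

3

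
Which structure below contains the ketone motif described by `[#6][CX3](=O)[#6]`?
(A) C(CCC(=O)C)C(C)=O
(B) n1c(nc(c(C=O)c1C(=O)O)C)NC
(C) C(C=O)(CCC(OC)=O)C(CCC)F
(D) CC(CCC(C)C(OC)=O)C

[#6][CX3](=O)[#6] describes a carbonyl carbon (no H) flanked by two carbons (a ketone).
(A) contains an acetyl/ketone group (-C(=O)CH3), which satisfies every atom and bond constraint.
(B) has an aldehyde (-CHO) but the carbonyl carbon has H1, so it is not flanked by two carbons.
(C) has an aldehyde (-CHO) but the carbonyl carbon has H1, so it is not flanked by two carbons.
(D) has a methyl-ester group (-C(=O)OCH3) but one neighbour of the carbonyl carbon is O, not C.
So the answer is (A).

A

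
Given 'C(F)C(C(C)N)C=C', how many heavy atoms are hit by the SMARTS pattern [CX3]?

2

The query [CX3] means: C with X3: aliphatic carbon with exactly 3 total connections.
Check the 8 heavy atoms by environment: 4× C (X4) → no; 1× N (X3) → no; 2× C (X3) → match; 1× F (X1) → no.
That gives 2 matching atoms.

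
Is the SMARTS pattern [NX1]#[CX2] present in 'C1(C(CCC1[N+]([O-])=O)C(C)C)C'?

No

The pattern [NX1]#[CX2] describes a nitrogen triple-bonded to a two-connected carbon — a nitrile.
The closest candidate here is a nitro group (-[N+](=O)[O-]), but there is no C#N triple bond. No other fragment satisfies the full query, so there is no match.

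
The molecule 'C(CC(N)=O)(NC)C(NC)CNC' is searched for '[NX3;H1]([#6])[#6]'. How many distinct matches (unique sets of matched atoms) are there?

3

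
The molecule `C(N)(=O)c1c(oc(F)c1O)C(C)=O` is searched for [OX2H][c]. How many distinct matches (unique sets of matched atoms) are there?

[OX2H][c] is the SMARTS for a phenol: a hydroxyl oxygen attached to an aromatic carbon.
Exactly one fragment in the molecule meets all constraints, giving 1 match.

1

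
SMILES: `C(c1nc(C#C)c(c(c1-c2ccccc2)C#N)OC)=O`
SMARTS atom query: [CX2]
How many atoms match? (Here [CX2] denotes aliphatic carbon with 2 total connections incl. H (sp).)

3

The query [CX2] means: C with X2: aliphatic carbon with exactly 2 total connections.
Check the 20 heavy atoms by environment: 1× n (aromatic, X2) → no; 11× c (aromatic, X3) → no; 3× C (X2) → match; 1× O (X2) → no; 1× C (X4) → no; 1× N (X1) → no; 1× C (X3) → no; 1× O (X1) → no.
That gives 3 matching atoms.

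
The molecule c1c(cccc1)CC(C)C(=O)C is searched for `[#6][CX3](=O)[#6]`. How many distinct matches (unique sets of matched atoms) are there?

1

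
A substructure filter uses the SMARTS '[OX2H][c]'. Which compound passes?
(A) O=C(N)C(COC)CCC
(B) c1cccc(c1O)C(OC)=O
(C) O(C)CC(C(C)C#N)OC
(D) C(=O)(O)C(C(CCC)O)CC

B

[OX2H][c] describes a hydroxyl oxygen attached to an aromatic carbon (a phenol).
(A) has a methoxy ether (-OCH3) but the oxygen has H0, not H1.
(B) contains a hydroxyl group (-OH), which satisfies every atom and bond constraint.
(C) has a methoxy ether (-OCH3) but the oxygen has H0, not H1.
(D) has a hydroxyl group (-OH) but the -OH is on an aliphatic carbon, not an aromatic c.
So the answer is (B).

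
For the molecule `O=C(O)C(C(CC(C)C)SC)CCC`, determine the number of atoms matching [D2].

4

Check the 14 heavy atoms by environment: 3× C (D2) → match; 4× C (D3) → no; 4× C (D1) → no; 1× S (D2) → match; 2× O (D1) → no.
Summing the matching environments: 3 + 1 = 4 matching atoms.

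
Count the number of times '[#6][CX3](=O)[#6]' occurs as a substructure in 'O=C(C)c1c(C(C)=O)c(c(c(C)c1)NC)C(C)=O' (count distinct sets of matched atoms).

3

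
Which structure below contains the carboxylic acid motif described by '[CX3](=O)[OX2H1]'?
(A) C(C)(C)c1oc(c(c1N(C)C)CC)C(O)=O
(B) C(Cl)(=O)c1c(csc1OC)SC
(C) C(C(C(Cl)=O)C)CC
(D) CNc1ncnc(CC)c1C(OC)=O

A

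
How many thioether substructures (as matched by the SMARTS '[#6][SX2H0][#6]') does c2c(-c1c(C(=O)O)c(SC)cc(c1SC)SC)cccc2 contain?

3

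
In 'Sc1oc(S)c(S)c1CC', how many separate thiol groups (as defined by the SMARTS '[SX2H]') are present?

[SX2H] is the SMARTS for a thiol: an aliphatic sulfur with two connections, one being H.
The molecule carries 3 separate instances of a thiol (-SH) meeting every constraint; each maps to a distinct set of atoms, giving 3 matches.

3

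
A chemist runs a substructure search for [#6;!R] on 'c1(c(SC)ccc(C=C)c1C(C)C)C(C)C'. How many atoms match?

9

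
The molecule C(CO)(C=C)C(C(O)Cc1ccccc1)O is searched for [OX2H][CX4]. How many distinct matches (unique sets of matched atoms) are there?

3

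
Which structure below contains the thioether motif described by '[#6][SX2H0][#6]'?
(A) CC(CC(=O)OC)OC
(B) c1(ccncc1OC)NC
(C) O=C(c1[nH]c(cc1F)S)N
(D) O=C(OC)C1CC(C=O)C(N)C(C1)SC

[#6][SX2H0][#6] describes an aliphatic sulfur bridging two carbons with no H on the sulfur (a thioether).
(A) has a methoxy ether (-OCH3) but the bridging atom is O, not S.
(B) has a methoxy ether (-OCH3) but the bridging atom is O, not S.
(C) has a thiol (-SH) but the sulfur has H1, not H0 bridging two carbons.
(D) contains a methylthio ether (-SCH3), which satisfies every atom and bond constraint.
So the answer is (D).

D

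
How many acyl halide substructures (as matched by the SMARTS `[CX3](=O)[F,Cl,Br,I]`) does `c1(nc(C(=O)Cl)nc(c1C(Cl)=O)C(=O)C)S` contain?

2

[CX3](=O)[F,Cl,Br,I] is the SMARTS for an acyl halide: a carbonyl carbon bonded to a halogen.
The molecule carries 2 separate instances of an acyl chloride (-C(=O)Cl) meeting every constraint; each maps to a distinct set of atoms, giving 2 matches.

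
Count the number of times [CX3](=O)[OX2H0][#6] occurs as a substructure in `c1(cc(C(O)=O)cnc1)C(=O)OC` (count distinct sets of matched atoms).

1

[CX3](=O)[OX2H0][#6] is the SMARTS for an ester: a carbonyl carbon bonded to an oxygen that is itself bonded to carbon (no H on that O).
Exactly one fragment in the molecule meets all constraints, giving 1 match.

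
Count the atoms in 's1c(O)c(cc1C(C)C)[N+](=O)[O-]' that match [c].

The query [c] means: lowercase c matches aromatic carbon only.
Check the 12 heavy atoms by environment: 1× s (aromatic) → no; 4× c (aromatic) → match; 2× O → no; 3× C → no; 1× N (charge +1) → no; 1× O (charge -1) → no.
That gives 4 matching atoms.

4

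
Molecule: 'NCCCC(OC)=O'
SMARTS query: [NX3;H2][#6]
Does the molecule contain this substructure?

Yes

The pattern [NX3;H2][#6] describes a trivalent nitrogen with two H attached to carbon — a primary amine.
The molecule carries a primary amino group (-NH2), whose atoms satisfy every constraint of the query, so the pattern matches.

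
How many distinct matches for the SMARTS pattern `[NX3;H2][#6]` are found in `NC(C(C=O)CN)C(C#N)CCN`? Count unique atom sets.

3

[NX3;H2][#6] is the SMARTS for a primary amine: a trivalent nitrogen with two H attached to carbon.
The molecule carries 3 separate instances of a primary amino group (-NH2) meeting every constraint; each maps to a distinct set of atoms, giving 3 matches.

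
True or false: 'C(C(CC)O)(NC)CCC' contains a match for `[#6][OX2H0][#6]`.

False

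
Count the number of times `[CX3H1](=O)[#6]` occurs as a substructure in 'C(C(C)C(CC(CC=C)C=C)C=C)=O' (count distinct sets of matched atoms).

1

[CX3H1](=O)[#6] is the SMARTS for an aldehyde: an sp2 carbon with one H, double-bonded to O and single-bonded to carbon.
Exactly one fragment in the molecule meets all constraints, giving 1 match.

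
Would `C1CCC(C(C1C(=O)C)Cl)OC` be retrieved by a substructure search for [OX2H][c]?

No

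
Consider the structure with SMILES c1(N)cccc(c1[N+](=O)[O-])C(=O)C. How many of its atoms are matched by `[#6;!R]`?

Check the 13 heavy atoms by environment: 6× c (aromatic, in 6-ring) → no; 1× N (acyclic) → no; 2× C (acyclic) → match; 2× O (acyclic) → no; 1× N (charge +1, acyclic) → no; 1× O (charge -1, acyclic) → no.
That gives 2 matching atoms.

2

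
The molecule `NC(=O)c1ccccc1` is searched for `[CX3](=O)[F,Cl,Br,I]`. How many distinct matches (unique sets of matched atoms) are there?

0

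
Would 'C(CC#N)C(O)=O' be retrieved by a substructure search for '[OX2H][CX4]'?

The pattern [OX2H][CX4] describes a hydroxyl oxygen bound to an sp3 (X4) carbon — an aliphatic alcohol.
The closest candidate here is a carboxylic acid group (-C(=O)OH), but the -OH is on a CX3 carbonyl carbon, not a CX4 carbon. No other fragment satisfies the full query, so there is no match.

No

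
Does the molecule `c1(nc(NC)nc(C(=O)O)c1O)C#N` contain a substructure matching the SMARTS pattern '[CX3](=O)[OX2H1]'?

Yes

The pattern [CX3](=O)[OX2H1] describes an sp2 carbon double-bonded to O and single-bonded to an -OH oxygen — a carboxylic acid.
The molecule carries a carboxylic acid group (-C(=O)OH), whose atoms satisfy every constraint of the query, so the pattern matches.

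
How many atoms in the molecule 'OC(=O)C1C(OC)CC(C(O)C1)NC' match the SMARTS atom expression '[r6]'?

Check the 14 heavy atoms by environment: 6× C (in 6-ring) → match; 4× O (acyclic) → no; 3× C (acyclic) → no; 1× N (acyclic) → no.
That gives 6 matching atoms.

6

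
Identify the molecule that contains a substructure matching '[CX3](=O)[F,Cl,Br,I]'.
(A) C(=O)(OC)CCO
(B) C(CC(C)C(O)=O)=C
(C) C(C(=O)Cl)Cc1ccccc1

C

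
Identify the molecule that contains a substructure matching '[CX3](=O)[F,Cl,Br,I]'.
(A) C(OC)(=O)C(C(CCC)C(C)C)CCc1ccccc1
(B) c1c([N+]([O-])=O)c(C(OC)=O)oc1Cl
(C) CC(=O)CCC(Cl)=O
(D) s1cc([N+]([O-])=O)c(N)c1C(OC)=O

[CX3](=O)[F,Cl,Br,I] describes a carbonyl carbon bonded to a halogen (an acyl halide).
(A) has a methyl-ester group (-C(=O)OCH3) but the carbonyl is bonded to -O-C, not to a halogen.
(B) has a methyl-ester group (-C(=O)OCH3) but the carbonyl is bonded to -O-C, not to a halogen.
(C) contains an acyl chloride (-C(=O)Cl), which satisfies every atom and bond constraint.
(D) has a methyl-ester group (-C(=O)OCH3) but the carbonyl is bonded to -O-C, not to a halogen.
So the answer is (C).

C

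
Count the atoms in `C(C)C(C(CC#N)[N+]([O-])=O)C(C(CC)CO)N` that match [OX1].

2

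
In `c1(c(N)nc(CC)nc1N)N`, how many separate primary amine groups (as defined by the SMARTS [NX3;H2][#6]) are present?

3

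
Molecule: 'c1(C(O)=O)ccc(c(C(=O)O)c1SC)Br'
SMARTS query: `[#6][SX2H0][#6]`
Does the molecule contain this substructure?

The pattern [#6][SX2H0][#6] describes an aliphatic sulfur bridging two carbons with no H on the sulfur — a thioether.
The molecule carries a methylthio ether (-SCH3), whose atoms satisfy every constraint of the query, so the pattern matches.

Yes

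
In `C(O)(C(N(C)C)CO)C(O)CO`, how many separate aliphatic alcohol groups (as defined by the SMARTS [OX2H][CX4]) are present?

[OX2H][CX4] is the SMARTS for an aliphatic alcohol: a hydroxyl oxygen bound to an sp3 (X4) carbon.
The molecule carries 4 separate instances of a hydroxyl group (-OH) meeting every constraint; each maps to a distinct set of atoms, giving 4 matches.

4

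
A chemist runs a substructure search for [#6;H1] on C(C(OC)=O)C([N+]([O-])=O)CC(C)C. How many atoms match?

2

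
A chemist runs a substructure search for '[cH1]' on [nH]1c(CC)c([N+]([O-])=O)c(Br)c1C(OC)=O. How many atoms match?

The query [cH1] means: aromatic carbon bearing exactly one hydrogen.
Check the 15 heavy atoms by environment: 1× n (aromatic, H1) → no; 4× c (aromatic, H0) → no; 1× Br (H0) → no; 1× C (H0) → no; 3× O (H0) → no; 2× C (H3) → no; 1× C (H2) → no; 1× N (charge +1, H0) → no; 1× O (charge -1, H0) → no.
No environment satisfies the query, so 0 matching atoms.

0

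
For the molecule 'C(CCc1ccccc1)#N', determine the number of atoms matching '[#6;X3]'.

Check the 10 heavy atoms by environment: 2× C (X4) → no; 6× c (aromatic, X3) → match; 1× C (X2) → no; 1× N (X1) → no.
That gives 6 matching atoms.

6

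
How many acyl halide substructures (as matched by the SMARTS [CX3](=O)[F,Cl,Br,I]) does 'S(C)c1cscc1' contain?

0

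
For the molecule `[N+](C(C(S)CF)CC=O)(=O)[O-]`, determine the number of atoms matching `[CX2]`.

The query [CX2] means: C with X2: aliphatic carbon with exactly 2 total connections.
Check the 11 heavy atoms by environment: 4× C (X4) → no; 1× S (X2) → no; 1× N (charge +1, X3) → no; 1× O (charge -1, X1) → no; 2× O (X1) → no; 1× F (X1) → no; 1× C (X3) → no.
No environment satisfies the query, so 0 matching atoms.

0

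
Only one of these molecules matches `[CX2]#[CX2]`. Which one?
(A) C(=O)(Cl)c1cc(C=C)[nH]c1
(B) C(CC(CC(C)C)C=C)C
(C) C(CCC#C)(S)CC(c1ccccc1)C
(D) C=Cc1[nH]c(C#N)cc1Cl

[CX2]#[CX2] describes a carbon-carbon triple bond (an alkyne).
(A) has a vinyl group (-CH=CH2) but the C=C is a double bond; both carbons are CX3, not CX2.
(B) has a vinyl group (-CH=CH2) but the C=C is a double bond; both carbons are CX3, not CX2.
(C) contains an ethynyl group (-C#CH), which satisfies every atom and bond constraint.
(D) has a vinyl group (-CH=CH2) but the C=C is a double bond; both carbons are CX3, not CX2.
So the answer is (C).

C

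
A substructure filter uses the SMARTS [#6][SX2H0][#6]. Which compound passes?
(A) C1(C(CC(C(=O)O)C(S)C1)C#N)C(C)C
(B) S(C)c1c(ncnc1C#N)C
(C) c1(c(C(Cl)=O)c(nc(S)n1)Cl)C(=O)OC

B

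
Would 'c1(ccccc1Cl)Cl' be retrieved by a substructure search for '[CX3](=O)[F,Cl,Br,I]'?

No

The pattern [CX3](=O)[F,Cl,Br,I] describes a carbonyl carbon bonded to a halogen — an acyl halide.
The closest candidate here is a chloro substituent, but the Cl is not on a carbonyl carbon. No other fragment satisfies the full query, so there is no match.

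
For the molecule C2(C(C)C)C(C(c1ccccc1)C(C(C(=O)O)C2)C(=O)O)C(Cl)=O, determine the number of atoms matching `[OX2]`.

2

The query [OX2] means: aliphatic oxygen with two total connections — ether, hydroxyl, or ester single-bond O.
Check the 24 heavy atoms by environment: 9× C (X4) → no; 3× C (X3) → no; 3× O (X1) → no; 1× Cl (X1) → no; 6× c (aromatic, X3) → no; 2× O (X2) → match.
That gives 2 matching atoms.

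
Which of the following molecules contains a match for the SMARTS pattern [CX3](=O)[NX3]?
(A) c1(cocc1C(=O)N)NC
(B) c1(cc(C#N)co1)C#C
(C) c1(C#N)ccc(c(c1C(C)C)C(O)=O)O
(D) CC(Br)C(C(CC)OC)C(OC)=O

A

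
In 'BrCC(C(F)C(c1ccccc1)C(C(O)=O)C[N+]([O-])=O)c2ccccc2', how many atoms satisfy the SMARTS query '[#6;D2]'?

The query [#6;D2] means: any carbon bonded to exactly two heavy atoms.
Check the 26 heavy atoms by environment: 2× C (D2) → match; 5× C (D3) → no; 1× Br (D1) → no; 2× c (aromatic, D3) → no; 10× c (aromatic, D2) → match; 1× N (charge +1, D3) → no; 1× O (charge -1, D1) → no; 3× O (D1) → no; 1× F (D1) → no.
Summing the matching environments: 2 + 10 = 12 matching atoms.

12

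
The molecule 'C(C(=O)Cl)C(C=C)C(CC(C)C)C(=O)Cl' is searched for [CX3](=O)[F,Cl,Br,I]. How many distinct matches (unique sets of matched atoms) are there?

2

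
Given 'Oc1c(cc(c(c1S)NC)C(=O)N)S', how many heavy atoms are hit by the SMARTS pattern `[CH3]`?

1

Check the 14 heavy atoms by environment: 5× c (aromatic, H0) → no; 1× c (aromatic, H1) → no; 1× N (H1) → no; 1× C (H3) → match; 2× S (H1) → no; 1× O (H1) → no; 1× C (H0) → no; 1× O (H0) → no; 1× N (H2) → no.
That gives 1 matching atom.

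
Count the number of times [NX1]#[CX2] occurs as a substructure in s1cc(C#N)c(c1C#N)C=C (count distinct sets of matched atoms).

[NX1]#[CX2] is the SMARTS for a nitrile: a nitrogen triple-bonded to a two-connected carbon.
The molecule carries 2 separate instances of a nitrile (-C#N) meeting every constraint; each maps to a distinct set of atoms, giving 2 matches.

2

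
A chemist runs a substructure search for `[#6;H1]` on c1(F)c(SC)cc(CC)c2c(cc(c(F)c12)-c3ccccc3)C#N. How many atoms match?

The query [#6;H1] means: any carbon bearing exactly one hydrogen.
Check the 24 heavy atoms by environment: 9× c (aromatic, H0) → no; 7× c (aromatic, H1) → match; 1× S (H0) → no; 2× C (H3) → no; 1× C (H2) → no; 2× F (H0) → no; 1× C (H0) → no; 1× N (H0) → no.
That gives 7 matching atoms.

7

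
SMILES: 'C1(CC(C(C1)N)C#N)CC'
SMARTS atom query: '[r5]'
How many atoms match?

5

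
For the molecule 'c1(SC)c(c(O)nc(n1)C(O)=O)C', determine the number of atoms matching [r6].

The query [r6] means: r6 matches atoms in a six-membered ring.
Check the 13 heavy atoms by environment: 2× n (aromatic, in 6-ring) → match; 4× c (aromatic, in 6-ring) → match; 3× C (acyclic) → no; 3× O (acyclic) → no; 1× S (acyclic) → no.
Summing the matching environments: 2 + 4 = 6 matching atoms.

6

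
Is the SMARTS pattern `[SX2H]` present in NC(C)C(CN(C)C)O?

No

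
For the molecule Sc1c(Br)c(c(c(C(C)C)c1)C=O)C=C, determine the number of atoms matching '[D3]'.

6

Check the 15 heavy atoms by environment: 5× c (aromatic, D3) → match; 1× c (aromatic, D2) → no; 2× C (D2) → no; 3× C (D1) → no; 1× Br (D1) → no; 1× S (D1) → no; 1× O (D1) → no; 1× C (D3) → match.
Summing the matching environments: 5 + 1 = 6 matching atoms.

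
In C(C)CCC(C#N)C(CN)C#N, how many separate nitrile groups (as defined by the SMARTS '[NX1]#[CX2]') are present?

2

[NX1]#[CX2] is the SMARTS for a nitrile: a nitrogen triple-bonded to a two-connected carbon.
The molecule carries 2 separate instances of a nitrile (-C#N) meeting every constraint; each maps to a distinct set of atoms, giving 2 matches.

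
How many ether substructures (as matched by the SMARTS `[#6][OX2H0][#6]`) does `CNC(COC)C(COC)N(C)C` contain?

2

[#6][OX2H0][#6] is the SMARTS for an ether: an aliphatic oxygen bridging two carbons with no H on the oxygen.
The molecule carries 2 separate instances of a methoxy ether (-OCH3) meeting every constraint; each maps to a distinct set of atoms, giving 2 matches.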